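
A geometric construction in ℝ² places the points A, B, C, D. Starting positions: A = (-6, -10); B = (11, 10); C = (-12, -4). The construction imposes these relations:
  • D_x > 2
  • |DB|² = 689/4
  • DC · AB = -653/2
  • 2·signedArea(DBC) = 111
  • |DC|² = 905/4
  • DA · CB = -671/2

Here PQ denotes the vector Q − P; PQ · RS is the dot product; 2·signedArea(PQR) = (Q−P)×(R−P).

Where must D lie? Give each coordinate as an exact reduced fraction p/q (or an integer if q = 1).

1. D_x = 5/2  [2·signedArea(DBC) = 111 ∩ DA · CB = -671/2]
2. D_y = 0  [2·signedArea(DBC) = 111 ∩ DA · CB = -671/2]
   → D = (5/2, 0)

D = (5/2, 0)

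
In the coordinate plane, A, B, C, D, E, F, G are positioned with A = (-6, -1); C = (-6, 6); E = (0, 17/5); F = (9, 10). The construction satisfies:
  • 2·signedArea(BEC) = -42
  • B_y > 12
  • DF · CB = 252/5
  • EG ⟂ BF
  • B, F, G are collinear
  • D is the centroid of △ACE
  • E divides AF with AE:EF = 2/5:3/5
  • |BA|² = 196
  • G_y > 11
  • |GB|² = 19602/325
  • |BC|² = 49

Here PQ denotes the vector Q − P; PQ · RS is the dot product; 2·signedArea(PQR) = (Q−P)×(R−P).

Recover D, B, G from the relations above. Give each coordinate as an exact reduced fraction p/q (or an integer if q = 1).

1. D_x = -4  [D is the centroid of △ACE]
2. D_y = 14/5  [D is the centroid of △ACE]
   → D = (-4, 14/5)
3. B_x = -6  [2·signedArea(BEC) = -42 ∩ DF · CB = 252/5]
4. B_y = 13  [2·signedArea(BEC) = -42 ∩ DF · CB = 252/5]
   → B = (-6, 13)
5. G_x = 21/13  [B, F, G are collinear ∩ EG ⟂ BF]
6. G_y = 746/65  [B, F, G are collinear ∩ EG ⟂ BF]
   → G = (21/13, 746/65)

B = (-6, 13)
D = (-4, 14/5)
G = (21/13, 746/65)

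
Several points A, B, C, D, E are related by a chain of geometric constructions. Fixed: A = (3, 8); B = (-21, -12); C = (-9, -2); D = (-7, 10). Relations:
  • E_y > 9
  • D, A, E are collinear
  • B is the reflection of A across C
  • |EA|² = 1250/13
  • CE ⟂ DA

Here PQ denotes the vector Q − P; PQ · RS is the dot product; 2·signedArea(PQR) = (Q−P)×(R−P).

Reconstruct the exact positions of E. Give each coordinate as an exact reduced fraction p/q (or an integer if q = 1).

E = (-86/13, 129/13)

1. E_x = -86/13  [D, A, E are collinear ∩ CE ⟂ DA]
2. E_y = 129/13  [D, A, E are collinear ∩ CE ⟂ DA]
   → E = (-86/13, 129/13)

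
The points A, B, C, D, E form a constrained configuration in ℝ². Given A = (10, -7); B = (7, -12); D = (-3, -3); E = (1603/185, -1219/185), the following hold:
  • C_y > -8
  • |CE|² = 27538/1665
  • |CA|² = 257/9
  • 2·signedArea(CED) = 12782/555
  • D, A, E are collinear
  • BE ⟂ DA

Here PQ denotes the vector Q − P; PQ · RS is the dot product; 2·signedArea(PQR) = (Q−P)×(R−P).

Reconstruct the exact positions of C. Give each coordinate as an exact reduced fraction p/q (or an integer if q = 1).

C = (14/3, -22/3)

1. C_x = 14/3  [line -664/185·x + -2158/185·y + -7636/111 = 0 ∩ |CE|² = 27538/1665]
2. C_y = -22/3  [line -664/185·x + -2158/185·y + -7636/111 = 0 ∩ |CE|² = 27538/1665]
   → C = (14/3, -22/3)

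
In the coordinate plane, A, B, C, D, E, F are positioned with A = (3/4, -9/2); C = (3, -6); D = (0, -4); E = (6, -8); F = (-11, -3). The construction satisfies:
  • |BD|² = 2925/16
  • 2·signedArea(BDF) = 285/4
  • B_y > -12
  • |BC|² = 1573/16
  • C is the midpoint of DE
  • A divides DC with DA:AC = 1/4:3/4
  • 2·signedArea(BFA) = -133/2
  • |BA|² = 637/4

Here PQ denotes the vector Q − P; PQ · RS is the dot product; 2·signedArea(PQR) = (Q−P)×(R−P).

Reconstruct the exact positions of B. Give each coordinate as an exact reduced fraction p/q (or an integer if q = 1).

1. B_x = 45/4  [2·signedArea(BDF) = 285/4 ∩ 2·signedArea(BFA) = -133/2]
2. B_y = -23/2  [2·signedArea(BDF) = 285/4 ∩ 2·signedArea(BFA) = -133/2]
   → B = (45/4, -23/2)

B = (45/4, -23/2)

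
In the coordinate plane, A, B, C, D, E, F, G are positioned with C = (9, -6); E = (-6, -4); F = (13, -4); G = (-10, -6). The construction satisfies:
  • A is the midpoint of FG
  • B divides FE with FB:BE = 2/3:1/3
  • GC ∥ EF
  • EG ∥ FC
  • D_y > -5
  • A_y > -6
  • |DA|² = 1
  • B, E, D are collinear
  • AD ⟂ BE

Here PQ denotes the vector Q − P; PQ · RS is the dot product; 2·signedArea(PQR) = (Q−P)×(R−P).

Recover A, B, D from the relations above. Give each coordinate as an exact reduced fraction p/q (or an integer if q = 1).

1. A_x = 3/2  [A is the midpoint of FG]
2. A_y = -5  [A is the midpoint of FG]
   → A = (3/2, -5)
3. B_x = 1/3  [B divides FE with FB:BE = 2/3:1/3]
4. B_y = -4  [B divides FE with FB:BE = 2/3:1/3]
   → B = (1/3, -4)
5. D_x = 3/2  [B, E, D are collinear ∩ AD ⟂ BE]
6. D_y = -4  [B, E, D are collinear ∩ AD ⟂ BE]
   → D = (3/2, -4)

A = (3/2, -5)
B = (1/3, -4)
D = (3/2, -4)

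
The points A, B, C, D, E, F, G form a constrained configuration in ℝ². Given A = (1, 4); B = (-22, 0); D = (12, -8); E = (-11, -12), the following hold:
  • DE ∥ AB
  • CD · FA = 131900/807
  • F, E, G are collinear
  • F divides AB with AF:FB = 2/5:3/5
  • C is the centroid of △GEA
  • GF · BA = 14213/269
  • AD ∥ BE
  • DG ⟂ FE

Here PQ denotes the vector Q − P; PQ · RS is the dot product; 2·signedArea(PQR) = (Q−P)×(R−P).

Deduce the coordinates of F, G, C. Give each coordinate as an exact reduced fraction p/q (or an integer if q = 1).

C = (-5222/807, -3184/807)
F = (-41/5, 12/5)
G = (-2532/269, -1032/269)

1. F_x = -41/5  [F divides AB with AF:FB = 2/5:3/5]
2. F_y = 12/5  [F divides AB with AF:FB = 2/5:3/5]
   → F = (-41/5, 12/5)
3. G_x = -2532/269  [F, E, G are collinear ∩ DG ⟂ FE]
4. G_y = -1032/269  [F, E, G are collinear ∩ DG ⟂ FE]
   → G = (-2532/269, -1032/269)
5. C_x = -5222/807  [C is the centroid of △GEA]
6. C_y = -3184/807  [C is the centroid of △GEA]
   → C = (-5222/807, -3184/807)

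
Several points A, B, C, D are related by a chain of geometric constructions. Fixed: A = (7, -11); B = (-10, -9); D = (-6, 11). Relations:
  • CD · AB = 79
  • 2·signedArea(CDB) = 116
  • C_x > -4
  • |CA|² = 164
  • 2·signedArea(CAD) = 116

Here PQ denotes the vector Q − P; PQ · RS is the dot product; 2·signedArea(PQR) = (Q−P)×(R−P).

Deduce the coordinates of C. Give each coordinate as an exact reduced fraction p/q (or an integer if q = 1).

1. C_x = -3  [2·signedArea(CAD) = 116 ∩ CD · AB = 79]
2. C_y = -3  [2·signedArea(CAD) = 116 ∩ CD · AB = 79]
   → C = (-3, -3)

C = (-3, -3)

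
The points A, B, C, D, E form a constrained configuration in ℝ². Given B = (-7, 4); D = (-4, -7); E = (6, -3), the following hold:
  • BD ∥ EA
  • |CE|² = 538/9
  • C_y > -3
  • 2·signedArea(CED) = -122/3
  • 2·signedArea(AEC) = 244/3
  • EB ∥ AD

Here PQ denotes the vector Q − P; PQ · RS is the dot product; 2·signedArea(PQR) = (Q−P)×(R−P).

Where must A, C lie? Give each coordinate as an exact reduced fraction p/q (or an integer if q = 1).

A = (9, -14)
C = (-5/3, -2)

1. A_x = 9  [EB ∥ AD ∩ BD ∥ EA]
2. A_y = -14  [EB ∥ AD ∩ BD ∥ EA]
   → A = (9, -14)
3. C_x = -5/3  [2·signedArea(CED) = -122/3 ∩ 2·signedArea(AEC) = 244/3]
4. C_y = -2  [2·signedArea(CED) = -122/3 ∩ 2·signedArea(AEC) = 244/3]
   → C = (-5/3, -2)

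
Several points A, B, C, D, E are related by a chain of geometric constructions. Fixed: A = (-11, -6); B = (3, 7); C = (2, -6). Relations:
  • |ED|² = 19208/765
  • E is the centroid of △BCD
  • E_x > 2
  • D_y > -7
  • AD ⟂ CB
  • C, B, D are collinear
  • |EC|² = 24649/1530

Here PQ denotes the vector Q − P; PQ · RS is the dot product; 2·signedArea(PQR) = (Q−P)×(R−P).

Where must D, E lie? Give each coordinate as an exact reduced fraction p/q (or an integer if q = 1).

D = (327/170, -1189/170)
E = (1177/510, -1019/510)

1. D_x = 327/170  [C, B, D are collinear ∩ AD ⟂ CB]
2. D_y = -1189/170  [C, B, D are collinear ∩ AD ⟂ CB]
   → D = (327/170, -1189/170)
3. E_x = 1177/510  [E is the centroid of △BCD]
4. E_y = -1019/510  [E is the centroid of △BCD]
   → E = (1177/510, -1019/510)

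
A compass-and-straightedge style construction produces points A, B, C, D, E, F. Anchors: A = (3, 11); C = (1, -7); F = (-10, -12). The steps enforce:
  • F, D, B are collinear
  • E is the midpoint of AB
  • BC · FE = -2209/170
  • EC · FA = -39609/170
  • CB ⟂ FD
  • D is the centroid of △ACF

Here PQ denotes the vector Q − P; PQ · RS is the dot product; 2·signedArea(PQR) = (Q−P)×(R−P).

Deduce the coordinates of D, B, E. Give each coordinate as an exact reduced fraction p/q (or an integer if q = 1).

1. D_x = -2  [D is the centroid of △ACF]
2. D_y = -8/3  [D is the centroid of △ACF]
   → D = (-2, -8/3)
3. B_x = -244/85  [F, D, B are collinear ∩ CB ⟂ FD]
4. B_y = -313/85  [F, D, B are collinear ∩ CB ⟂ FD]
   → B = (-244/85, -313/85)
5. E_x = 11/170  [E is the midpoint of AB]
6. E_y = 311/85  [E is the midpoint of AB]
   → E = (11/170, 311/85)

B = (-244/85, -313/85)
D = (-2, -8/3)
E = (11/170, 311/85)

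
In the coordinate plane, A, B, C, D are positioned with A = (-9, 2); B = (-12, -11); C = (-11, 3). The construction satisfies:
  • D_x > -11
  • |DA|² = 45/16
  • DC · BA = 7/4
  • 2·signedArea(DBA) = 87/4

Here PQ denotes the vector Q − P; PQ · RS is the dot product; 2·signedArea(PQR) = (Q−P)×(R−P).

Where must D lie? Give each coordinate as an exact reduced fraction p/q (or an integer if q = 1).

D = (-21/2, 11/4)

1. D_x = -21/2  [DC · BA = 7/4 ∩ 2·signedArea(DBA) = 87/4]
2. D_y = 11/4  [DC · BA = 7/4 ∩ 2·signedArea(DBA) = 87/4]
   → D = (-21/2, 11/4)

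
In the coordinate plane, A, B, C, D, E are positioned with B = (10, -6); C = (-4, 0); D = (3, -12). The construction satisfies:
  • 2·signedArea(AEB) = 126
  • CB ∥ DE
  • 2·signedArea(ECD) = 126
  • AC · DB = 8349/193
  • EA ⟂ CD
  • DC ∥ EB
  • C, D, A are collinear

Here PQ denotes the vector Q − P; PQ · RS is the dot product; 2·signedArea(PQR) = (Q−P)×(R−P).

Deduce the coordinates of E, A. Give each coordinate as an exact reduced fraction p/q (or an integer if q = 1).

1. E_x = 17  [DC ∥ EB ∩ CB ∥ DE]
2. E_y = -18  [DC ∥ EB ∩ CB ∥ DE]
   → E = (17, -18)
3. A_x = 1769/193  [C, D, A are collinear ∩ EA ⟂ CD]
4. A_y = -4356/193  [C, D, A are collinear ∩ EA ⟂ CD]
   → A = (1769/193, -4356/193)

A = (1769/193, -4356/193)
E = (17, -18)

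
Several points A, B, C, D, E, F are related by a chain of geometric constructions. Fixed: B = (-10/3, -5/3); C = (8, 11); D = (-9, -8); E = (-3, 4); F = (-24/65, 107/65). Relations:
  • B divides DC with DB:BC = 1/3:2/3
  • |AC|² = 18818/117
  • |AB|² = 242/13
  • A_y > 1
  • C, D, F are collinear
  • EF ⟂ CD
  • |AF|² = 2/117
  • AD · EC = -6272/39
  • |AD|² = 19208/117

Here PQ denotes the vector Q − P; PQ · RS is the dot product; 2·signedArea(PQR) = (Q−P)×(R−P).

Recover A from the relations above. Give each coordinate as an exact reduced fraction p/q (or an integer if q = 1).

A = (-89/195, 302/195)

1. A_x = -89/195  [line -11·x + -7·y + 227/39 = 0 ∩ |AD|² = 19208/117]
2. A_y = 302/195  [line -11·x + -7·y + 227/39 = 0 ∩ |AD|² = 19208/117]
   → A = (-89/195, 302/195)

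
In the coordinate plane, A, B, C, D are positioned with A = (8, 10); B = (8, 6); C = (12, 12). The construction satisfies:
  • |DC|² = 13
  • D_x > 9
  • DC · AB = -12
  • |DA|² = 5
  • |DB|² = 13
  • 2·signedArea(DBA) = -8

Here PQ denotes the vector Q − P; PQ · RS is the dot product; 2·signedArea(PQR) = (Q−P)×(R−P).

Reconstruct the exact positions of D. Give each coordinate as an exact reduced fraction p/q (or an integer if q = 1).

D = (10, 9)

1. D_x = 10  [2·signedArea(DBA) = -8 ∩ DC · AB = -12]
2. D_y = 9  [2·signedArea(DBA) = -8 ∩ DC · AB = -12]
   → D = (10, 9)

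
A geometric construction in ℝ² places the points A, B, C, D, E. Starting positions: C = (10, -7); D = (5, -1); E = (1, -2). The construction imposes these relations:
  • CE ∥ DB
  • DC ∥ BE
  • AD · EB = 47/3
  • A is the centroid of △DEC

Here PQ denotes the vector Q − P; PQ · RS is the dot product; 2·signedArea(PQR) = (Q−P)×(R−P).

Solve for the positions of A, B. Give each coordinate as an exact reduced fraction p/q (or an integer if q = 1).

A = (16/3, -10/3)
B = (-4, 4)

1. A_x = 16/3  [A is the centroid of △DEC]
2. A_y = -10/3  [A is the centroid of △DEC]
   → A = (16/3, -10/3)
3. B_x = -4  [DC ∥ BE ∩ CE ∥ DB]
4. B_y = 4  [DC ∥ BE ∩ CE ∥ DB]
   → B = (-4, 4)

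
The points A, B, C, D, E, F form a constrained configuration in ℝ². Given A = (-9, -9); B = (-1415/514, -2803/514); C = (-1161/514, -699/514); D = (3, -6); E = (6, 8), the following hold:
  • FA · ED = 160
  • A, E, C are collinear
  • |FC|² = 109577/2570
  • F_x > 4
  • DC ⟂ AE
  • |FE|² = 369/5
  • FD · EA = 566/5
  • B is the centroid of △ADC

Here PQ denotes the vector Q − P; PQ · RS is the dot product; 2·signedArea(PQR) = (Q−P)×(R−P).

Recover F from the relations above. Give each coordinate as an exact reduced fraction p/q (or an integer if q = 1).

F = (21/5, -2/5)

1. F_x = 21/5  [FD · EA = 566/5 ∩ FA · ED = 160]
2. F_y = -2/5  [FD · EA = 566/5 ∩ FA · ED = 160]
   → F = (21/5, -2/5)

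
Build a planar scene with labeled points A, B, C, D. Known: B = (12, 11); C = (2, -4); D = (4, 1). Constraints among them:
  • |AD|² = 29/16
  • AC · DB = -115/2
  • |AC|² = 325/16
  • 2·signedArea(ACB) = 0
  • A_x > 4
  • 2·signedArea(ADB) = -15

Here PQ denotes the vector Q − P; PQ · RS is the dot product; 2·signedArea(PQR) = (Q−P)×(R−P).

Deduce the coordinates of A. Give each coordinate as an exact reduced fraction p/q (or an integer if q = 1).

A = (9/2, -1/4)

1. A_x = 9/2  [2·signedArea(ACB) = 0 ∩ AC · DB = -115/2]
2. A_y = -1/4  [2·signedArea(ACB) = 0 ∩ AC · DB = -115/2]
   → A = (9/2, -1/4)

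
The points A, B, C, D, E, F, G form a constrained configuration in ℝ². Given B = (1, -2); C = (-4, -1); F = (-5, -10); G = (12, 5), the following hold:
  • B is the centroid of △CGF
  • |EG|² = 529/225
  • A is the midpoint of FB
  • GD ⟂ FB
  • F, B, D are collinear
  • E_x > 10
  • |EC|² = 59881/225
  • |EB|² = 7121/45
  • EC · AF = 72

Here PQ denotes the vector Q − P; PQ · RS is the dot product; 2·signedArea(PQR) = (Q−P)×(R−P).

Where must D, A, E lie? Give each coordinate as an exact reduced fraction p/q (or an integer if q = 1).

1. D_x = 208/25  [F, B, D are collinear ∩ GD ⟂ FB]
2. D_y = 194/25  [F, B, D are collinear ∩ GD ⟂ FB]
   → D = (208/25, 194/25)
3. A_x = -2  [A is the midpoint of FB]
4. A_y = -6  [A is the midpoint of FB]
   → A = (-2, -6)
5. E_x = 808/75  [line 3·x + 4·y + -56 = 0 ∩ |EC|² = 59881/225]
6. E_y = 148/25  [line 3·x + 4·y + -56 = 0 ∩ |EC|² = 59881/225]
   → E = (808/75, 148/25)

A = (-2, -6)
D = (208/25, 194/25)
E = (808/75, 148/25)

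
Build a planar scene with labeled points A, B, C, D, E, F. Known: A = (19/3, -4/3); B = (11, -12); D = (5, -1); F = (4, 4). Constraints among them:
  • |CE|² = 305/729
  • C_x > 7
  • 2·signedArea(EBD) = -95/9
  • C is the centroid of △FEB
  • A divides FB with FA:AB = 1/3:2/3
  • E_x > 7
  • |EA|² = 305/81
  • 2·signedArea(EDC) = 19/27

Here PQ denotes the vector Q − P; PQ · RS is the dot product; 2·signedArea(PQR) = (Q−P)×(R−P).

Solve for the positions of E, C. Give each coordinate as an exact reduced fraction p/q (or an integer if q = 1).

1. E_x = 64/9  [line -11·x + -6·y + 536/9 = 0 ∩ |EA|² = 305/81]
2. E_y = -28/9  [line -11·x + -6·y + 536/9 = 0 ∩ |EA|² = 305/81]
   → E = (64/9, -28/9)
3. C_x = 199/27  [C is the centroid of △FEB]
4. C_y = -100/27  [C is the centroid of △FEB]
   → C = (199/27, -100/27)

C = (199/27, -100/27)
E = (64/9, -28/9)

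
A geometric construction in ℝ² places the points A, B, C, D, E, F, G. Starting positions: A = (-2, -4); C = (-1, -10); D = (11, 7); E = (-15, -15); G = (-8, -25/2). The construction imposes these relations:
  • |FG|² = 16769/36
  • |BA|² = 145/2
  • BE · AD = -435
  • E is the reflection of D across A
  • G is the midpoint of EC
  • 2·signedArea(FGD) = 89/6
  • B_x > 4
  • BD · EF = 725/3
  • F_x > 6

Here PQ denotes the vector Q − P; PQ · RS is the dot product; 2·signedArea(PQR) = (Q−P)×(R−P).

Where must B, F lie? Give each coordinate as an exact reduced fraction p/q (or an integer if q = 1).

1. B_x = 9/2  [line -13·x + -11·y + 75 = 0 ∩ |BA|² = 145/2]
2. B_y = 3/2  [line -13·x + -11·y + 75 = 0 ∩ |BA|² = 145/2]
   → B = (9/2, 3/2)
3. F_x = 20/3  [BD · EF = 725/3 ∩ 2·signedArea(FGD) = 89/6]
4. F_y = 10/3  [BD · EF = 725/3 ∩ 2·signedArea(FGD) = 89/6]
   → F = (20/3, 10/3)

B = (9/2, 3/2)
F = (20/3, 10/3)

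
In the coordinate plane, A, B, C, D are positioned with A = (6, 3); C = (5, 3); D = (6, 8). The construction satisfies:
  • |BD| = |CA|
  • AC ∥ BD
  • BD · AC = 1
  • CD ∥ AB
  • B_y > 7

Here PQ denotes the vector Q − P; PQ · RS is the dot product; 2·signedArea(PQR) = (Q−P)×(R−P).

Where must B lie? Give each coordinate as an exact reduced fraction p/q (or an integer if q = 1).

1. B_x = 7  [AC ∥ BD ∩ CD ∥ AB]
2. B_y = 8  [AC ∥ BD ∩ CD ∥ AB]
   → B = (7, 8)

B = (7, 8)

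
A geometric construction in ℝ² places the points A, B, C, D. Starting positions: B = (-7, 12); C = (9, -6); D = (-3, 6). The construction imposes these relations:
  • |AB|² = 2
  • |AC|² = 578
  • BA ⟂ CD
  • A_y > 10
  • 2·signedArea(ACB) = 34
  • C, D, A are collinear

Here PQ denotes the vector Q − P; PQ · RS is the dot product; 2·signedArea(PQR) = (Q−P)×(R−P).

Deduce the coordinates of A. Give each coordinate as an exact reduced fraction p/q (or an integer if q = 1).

1. A_x = -8  [C, D, A are collinear ∩ BA ⟂ CD]
2. A_y = 11  [C, D, A are collinear ∩ BA ⟂ CD]
   → A = (-8, 11)

A = (-8, 11)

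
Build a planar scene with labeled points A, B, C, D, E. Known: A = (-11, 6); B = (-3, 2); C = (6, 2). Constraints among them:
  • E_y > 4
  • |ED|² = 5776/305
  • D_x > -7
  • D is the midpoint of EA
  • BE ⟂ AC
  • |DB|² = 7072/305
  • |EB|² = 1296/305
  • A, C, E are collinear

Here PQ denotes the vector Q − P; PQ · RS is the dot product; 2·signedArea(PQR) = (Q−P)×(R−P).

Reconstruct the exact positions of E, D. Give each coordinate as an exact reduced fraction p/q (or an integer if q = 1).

D = (-2063/305, 1526/305)
E = (-771/305, 1222/305)

1. E_x = -771/305  [A, C, E are collinear ∩ BE ⟂ AC]
2. E_y = 1222/305  [A, C, E are collinear ∩ BE ⟂ AC]
   → E = (-771/305, 1222/305)
3. D_x = -2063/305  [D is the midpoint of EA]
4. D_y = 1526/305  [D is the midpoint of EA]
   → D = (-2063/305, 1526/305)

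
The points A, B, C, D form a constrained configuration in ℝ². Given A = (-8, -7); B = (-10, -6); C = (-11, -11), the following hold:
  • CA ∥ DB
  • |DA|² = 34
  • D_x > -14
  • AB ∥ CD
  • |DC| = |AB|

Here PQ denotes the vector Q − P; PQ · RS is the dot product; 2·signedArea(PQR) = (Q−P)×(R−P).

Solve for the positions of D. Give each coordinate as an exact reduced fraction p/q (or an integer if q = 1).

D = (-13, -10)

1. D_x = -13  [CA ∥ DB ∩ AB ∥ CD]
2. D_y = -10  [CA ∥ DB ∩ AB ∥ CD]
   → D = (-13, -10)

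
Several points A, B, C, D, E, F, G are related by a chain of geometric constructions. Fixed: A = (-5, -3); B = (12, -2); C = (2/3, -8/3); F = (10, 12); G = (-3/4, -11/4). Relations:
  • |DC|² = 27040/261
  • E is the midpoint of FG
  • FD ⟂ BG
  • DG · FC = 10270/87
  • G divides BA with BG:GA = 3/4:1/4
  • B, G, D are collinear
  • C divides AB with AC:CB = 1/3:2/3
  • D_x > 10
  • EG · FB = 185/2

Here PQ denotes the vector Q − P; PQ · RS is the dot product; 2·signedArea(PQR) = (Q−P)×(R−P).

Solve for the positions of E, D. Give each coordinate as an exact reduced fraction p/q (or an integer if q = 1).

1. E_x = 37/8  [E is the midpoint of FG]
2. E_y = 37/8  [E is the midpoint of FG]
   → E = (37/8, 37/8)
3. D_x = 314/29  [B, G, D are collinear ∩ FD ⟂ BG]
4. D_y = -60/29  [B, G, D are collinear ∩ FD ⟂ BG]
   → D = (314/29, -60/29)

D = (314/29, -60/29)
E = (37/8, 37/8)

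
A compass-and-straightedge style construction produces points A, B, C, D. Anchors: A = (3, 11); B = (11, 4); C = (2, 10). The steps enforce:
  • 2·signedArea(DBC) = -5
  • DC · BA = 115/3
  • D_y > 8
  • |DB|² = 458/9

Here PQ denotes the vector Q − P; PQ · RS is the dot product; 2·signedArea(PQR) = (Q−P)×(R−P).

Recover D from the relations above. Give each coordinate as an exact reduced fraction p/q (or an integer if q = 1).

D = (16/3, 25/3)

1. D_x = 16/3  [2·signedArea(DBC) = -5 ∩ DC · BA = 115/3]
2. D_y = 25/3  [2·signedArea(DBC) = -5 ∩ DC · BA = 115/3]
   → D = (16/3, 25/3)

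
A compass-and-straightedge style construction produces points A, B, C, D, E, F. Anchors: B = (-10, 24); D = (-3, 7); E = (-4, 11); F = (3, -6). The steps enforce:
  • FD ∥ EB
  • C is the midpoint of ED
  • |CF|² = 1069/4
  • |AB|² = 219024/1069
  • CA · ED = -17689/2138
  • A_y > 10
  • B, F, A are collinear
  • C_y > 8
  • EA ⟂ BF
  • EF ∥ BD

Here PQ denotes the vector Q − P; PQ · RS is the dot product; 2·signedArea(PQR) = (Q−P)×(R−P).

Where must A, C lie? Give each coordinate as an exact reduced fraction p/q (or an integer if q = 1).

1. A_x = -4606/1069  [B, F, A are collinear ∩ EA ⟂ BF]
2. A_y = 11616/1069  [B, F, A are collinear ∩ EA ⟂ BF]
   → A = (-4606/1069, 11616/1069)
3. C_x = -7/2  [C is the midpoint of ED]
4. C_y = 9  [C is the midpoint of ED]
   → C = (-7/2, 9)

A = (-4606/1069, 11616/1069)
C = (-7/2, 9)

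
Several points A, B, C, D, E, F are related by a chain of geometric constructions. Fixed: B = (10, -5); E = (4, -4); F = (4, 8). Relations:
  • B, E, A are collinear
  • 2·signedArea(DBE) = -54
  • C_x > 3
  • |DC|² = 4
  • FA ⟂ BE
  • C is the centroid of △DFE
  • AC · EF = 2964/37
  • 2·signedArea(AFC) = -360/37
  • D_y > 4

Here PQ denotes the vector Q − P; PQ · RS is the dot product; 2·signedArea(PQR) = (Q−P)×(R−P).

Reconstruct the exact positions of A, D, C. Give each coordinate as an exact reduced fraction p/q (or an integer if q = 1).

A = (76/37, -136/37)
C = (4, 3)
D = (4, 5)

1. A_x = 76/37  [B, E, A are collinear ∩ FA ⟂ BE]
2. A_y = -136/37  [B, E, A are collinear ∩ FA ⟂ BE]
   → A = (76/37, -136/37)
3. C_x = 4  [2·signedArea(AFC) = -360/37 ∩ AC · EF = 2964/37]
4. C_y = 3  [2·signedArea(AFC) = -360/37 ∩ AC · EF = 2964/37]
   → C = (4, 3)
5. D_x = 4  [2·signedArea(DBE) = -54 ∩ C is the centroid of △DFE]
6. D_y = 5  [2·signedArea(DBE) = -54 ∩ C is the centroid of △DFE]
   → D = (4, 5)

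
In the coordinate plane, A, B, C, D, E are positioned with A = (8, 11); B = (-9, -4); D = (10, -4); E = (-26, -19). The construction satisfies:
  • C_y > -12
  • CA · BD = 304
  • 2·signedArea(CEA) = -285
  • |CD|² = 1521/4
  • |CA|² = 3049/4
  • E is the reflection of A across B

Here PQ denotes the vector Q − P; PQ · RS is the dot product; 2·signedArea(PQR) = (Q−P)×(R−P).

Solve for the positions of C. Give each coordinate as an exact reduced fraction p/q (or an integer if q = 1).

C = (-8, -23/2)

1. C_x = -8  [CA · BD = 304 ∩ 2·signedArea(CEA) = -285]
2. C_y = -23/2  [CA · BD = 304 ∩ 2·signedArea(CEA) = -285]
   → C = (-8, -23/2)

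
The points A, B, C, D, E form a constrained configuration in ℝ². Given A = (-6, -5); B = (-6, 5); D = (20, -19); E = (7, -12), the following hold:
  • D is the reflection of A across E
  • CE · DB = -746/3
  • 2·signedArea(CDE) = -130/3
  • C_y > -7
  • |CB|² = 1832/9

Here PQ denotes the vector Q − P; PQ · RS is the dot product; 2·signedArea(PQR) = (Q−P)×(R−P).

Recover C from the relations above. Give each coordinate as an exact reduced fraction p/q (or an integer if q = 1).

1. C_x = 8/3  [2·signedArea(CDE) = -130/3 ∩ CE · DB = -746/3]
2. C_y = -19/3  [2·signedArea(CDE) = -130/3 ∩ CE · DB = -746/3]
   → C = (8/3, -19/3)

C = (8/3, -19/3)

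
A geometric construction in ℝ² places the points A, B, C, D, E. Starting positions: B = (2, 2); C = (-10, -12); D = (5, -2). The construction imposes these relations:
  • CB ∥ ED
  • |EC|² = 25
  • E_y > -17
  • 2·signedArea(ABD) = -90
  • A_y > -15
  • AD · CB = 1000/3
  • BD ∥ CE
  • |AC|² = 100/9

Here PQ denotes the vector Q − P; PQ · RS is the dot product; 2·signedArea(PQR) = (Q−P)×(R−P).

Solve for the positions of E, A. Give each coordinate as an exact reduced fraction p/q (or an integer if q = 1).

A = (-8, -44/3)
E = (-7, -16)

1. E_x = -7  [CB ∥ ED ∩ BD ∥ CE]
2. E_y = -16  [CB ∥ ED ∩ BD ∥ CE]
   → E = (-7, -16)
3. A_x = -8  [AD · CB = 1000/3 ∩ 2·signedArea(ABD) = -90]
4. A_y = -44/3  [AD · CB = 1000/3 ∩ 2·signedArea(ABD) = -90]
   → A = (-8, -44/3)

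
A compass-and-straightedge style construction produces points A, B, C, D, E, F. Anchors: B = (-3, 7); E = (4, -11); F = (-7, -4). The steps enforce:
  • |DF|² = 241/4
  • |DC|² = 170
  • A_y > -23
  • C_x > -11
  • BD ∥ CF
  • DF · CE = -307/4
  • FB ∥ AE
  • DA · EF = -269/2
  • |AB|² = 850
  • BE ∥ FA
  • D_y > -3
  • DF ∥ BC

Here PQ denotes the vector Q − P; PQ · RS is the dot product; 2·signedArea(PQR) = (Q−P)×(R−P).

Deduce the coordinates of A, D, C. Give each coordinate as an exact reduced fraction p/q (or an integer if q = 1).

1. A_x = 0  [FB ∥ AE ∩ BE ∥ FA]
2. A_y = -22  [FB ∥ AE ∩ BE ∥ FA]
   → A = (0, -22)
3. D_x = 1/2  [line 11·x + -7·y + -39/2 = 0 ∩ |DF|² = 241/4]
4. D_y = -2  [line 11·x + -7·y + -39/2 = 0 ∩ |DF|² = 241/4]
   → D = (1/2, -2)
5. C_x = -21/2  [BD ∥ CF ∩ DF ∥ BC]
6. C_y = 5  [BD ∥ CF ∩ DF ∥ BC]
   → C = (-21/2, 5)

A = (0, -22)
C = (-21/2, 5)
D = (1/2, -2)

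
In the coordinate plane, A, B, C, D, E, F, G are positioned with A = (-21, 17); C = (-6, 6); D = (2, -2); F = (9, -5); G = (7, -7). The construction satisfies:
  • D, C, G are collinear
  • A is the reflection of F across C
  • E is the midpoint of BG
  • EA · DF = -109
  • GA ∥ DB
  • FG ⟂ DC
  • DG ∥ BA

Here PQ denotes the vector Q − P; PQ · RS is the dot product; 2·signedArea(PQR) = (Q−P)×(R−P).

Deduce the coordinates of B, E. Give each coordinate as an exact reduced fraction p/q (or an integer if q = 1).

B = (-26, 22)
E = (-19/2, 15/2)

1. B_x = -26  [DG ∥ BA ∩ GA ∥ DB]
2. B_y = 22  [DG ∥ BA ∩ GA ∥ DB]
   → B = (-26, 22)
3. E_x = -19/2  [E is the midpoint of BG]
4. E_y = 15/2  [E is the midpoint of BG]
   → E = (-19/2, 15/2)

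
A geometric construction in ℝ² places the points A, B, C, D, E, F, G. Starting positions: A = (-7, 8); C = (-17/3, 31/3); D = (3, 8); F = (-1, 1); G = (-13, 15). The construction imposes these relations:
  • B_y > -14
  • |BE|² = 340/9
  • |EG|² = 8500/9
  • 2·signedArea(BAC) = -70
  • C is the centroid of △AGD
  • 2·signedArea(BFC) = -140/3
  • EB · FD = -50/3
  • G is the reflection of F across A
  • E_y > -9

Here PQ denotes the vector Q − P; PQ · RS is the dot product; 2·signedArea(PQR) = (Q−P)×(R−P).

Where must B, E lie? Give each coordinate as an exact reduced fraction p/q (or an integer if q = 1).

1. B_x = 11  [2·signedArea(BAC) = -70 ∩ 2·signedArea(BFC) = -140/3]
2. B_y = -13  [2·signedArea(BAC) = -70 ∩ 2·signedArea(BFC) = -140/3]
   → B = (11, -13)
3. E_x = 7  [line -4·x + -7·y + -91/3 = 0 ∩ |BE|² = 340/9]
4. E_y = -25/3  [line -4·x + -7·y + -91/3 = 0 ∩ |BE|² = 340/9]
   → E = (7, -25/3)

B = (11, -13)
E = (7, -25/3)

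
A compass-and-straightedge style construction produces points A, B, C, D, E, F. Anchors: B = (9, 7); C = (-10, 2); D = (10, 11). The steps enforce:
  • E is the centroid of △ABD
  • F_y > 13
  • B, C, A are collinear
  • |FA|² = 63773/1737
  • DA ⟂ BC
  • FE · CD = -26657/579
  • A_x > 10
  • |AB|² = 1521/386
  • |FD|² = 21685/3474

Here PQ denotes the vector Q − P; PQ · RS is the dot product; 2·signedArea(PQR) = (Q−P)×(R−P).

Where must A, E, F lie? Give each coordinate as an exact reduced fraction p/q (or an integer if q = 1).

1. A_x = 4215/386  [B, C, A are collinear ∩ DA ⟂ BC]
2. A_y = 2897/386  [B, C, A are collinear ∩ DA ⟂ BC]
   → A = (4215/386, 2897/386)
3. E_x = 11549/1158  [E is the centroid of △ABD]
4. E_y = 9845/1158  [E is the centroid of △ABD]
   → E = (11549/1158, 9845/1158)
5. F_x = 11611/1158  [line -20·x + -9·y + 372899/1158 = 0 ∩ |FA|² = 63773/1737]
6. F_y = 15631/1158  [line -20·x + -9·y + 372899/1158 = 0 ∩ |FA|² = 63773/1737]
   → F = (11611/1158, 15631/1158)

A = (4215/386, 2897/386)
E = (11549/1158, 9845/1158)
F = (11611/1158, 15631/1158)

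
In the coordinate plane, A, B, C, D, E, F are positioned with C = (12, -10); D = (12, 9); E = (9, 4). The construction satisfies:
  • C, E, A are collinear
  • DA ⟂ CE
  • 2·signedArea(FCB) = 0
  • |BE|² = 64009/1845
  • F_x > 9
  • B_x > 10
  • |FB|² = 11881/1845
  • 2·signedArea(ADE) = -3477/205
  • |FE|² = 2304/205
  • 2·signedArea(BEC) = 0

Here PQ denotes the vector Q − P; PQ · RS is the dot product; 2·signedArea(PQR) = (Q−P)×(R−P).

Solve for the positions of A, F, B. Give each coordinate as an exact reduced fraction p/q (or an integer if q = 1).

1. A_x = 1662/205  [C, E, A are collinear ∩ DA ⟂ CE]
2. A_y = 1674/205  [C, E, A are collinear ∩ DA ⟂ CE]
   → A = (1662/205, 1674/205)
3. B_x = 2098/205  [line 14·x + 3·y + -138 = 0 ∩ |BE|² = 64009/1845]
4. B_y = -1082/615  [line 14·x + 3·y + -138 = 0 ∩ |BE|² = 64009/1845]
   → B = (2098/205, -1082/615)
5. F_x = 1989/205  [line -5068/615·x + -362/205·y + 16652/205 = 0 ∩ |FE|² = 2304/205]
6. F_y = 148/205  [line -5068/615·x + -362/205·y + 16652/205 = 0 ∩ |FE|² = 2304/205]
   → F = (1989/205, 148/205)

A = (1662/205, 1674/205)
B = (2098/205, -1082/615)
F = (1989/205, 148/205)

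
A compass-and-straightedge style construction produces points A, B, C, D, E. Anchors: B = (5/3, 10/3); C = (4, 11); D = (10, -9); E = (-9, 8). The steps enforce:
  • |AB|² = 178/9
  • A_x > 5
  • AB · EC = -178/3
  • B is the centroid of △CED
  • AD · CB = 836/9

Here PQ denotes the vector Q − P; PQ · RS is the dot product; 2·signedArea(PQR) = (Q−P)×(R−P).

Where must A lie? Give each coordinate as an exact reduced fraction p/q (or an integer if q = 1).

A = (6, 13/3)

1. A_x = 6  [AD · CB = 836/9 ∩ AB · EC = -178/3]
2. A_y = 13/3  [AD · CB = 836/9 ∩ AB · EC = -178/3]
   → A = (6, 13/3)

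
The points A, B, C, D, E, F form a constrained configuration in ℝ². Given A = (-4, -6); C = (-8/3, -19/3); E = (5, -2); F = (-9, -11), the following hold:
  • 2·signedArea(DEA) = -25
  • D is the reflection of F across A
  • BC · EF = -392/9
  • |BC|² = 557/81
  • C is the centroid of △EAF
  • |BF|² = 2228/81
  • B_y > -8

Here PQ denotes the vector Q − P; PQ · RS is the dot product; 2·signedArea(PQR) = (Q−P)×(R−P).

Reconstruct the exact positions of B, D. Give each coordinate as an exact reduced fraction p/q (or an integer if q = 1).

1. B_x = -43/9  [line 14·x + 9·y + 1241/9 = 0 ∩ |BF|² = 2228/81]
2. B_y = -71/9  [line 14·x + 9·y + 1241/9 = 0 ∩ |BF|² = 2228/81]
   → B = (-43/9, -71/9)
3. D_x = 1  [D is the reflection of F across A]
4. D_y = -1  [D is the reflection of F across A]
   → D = (1, -1)

B = (-43/9, -71/9)
D = (1, -1)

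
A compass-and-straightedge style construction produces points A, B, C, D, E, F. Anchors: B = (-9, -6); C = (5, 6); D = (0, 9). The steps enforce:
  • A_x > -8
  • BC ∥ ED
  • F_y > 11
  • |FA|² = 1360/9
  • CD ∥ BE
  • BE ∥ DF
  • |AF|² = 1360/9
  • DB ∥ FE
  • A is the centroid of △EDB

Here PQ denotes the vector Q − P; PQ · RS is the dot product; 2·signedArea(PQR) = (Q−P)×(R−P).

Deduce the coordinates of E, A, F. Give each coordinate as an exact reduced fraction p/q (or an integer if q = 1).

A = (-23/3, 0)
E = (-14, -3)
F = (-5, 12)

1. E_x = -14  [BC ∥ ED ∩ CD ∥ BE]
2. E_y = -3  [BC ∥ ED ∩ CD ∥ BE]
   → E = (-14, -3)
3. A_x = -23/3  [A is the centroid of △EDB]
4. A_y = 0  [A is the centroid of △EDB]
   → A = (-23/3, 0)
5. F_x = -5  [DB ∥ FE ∩ BE ∥ DF]
6. F_y = 12  [DB ∥ FE ∩ BE ∥ DF]
   → F = (-5, 12)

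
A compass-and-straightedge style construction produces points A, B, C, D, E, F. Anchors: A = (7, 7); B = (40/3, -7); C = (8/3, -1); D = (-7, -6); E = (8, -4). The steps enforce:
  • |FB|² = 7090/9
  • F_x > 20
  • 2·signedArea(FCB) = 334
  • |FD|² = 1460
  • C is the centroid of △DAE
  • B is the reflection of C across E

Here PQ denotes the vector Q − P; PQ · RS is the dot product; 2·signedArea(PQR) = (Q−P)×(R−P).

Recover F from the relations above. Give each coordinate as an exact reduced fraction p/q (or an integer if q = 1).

1. F_x = 21  [line 6·x + 32/3·y + -1018/3 = 0 ∩ |FD|² = 1460]
2. F_y = 20  [line 6·x + 32/3·y + -1018/3 = 0 ∩ |FD|² = 1460]
   → F = (21, 20)

F = (21, 20)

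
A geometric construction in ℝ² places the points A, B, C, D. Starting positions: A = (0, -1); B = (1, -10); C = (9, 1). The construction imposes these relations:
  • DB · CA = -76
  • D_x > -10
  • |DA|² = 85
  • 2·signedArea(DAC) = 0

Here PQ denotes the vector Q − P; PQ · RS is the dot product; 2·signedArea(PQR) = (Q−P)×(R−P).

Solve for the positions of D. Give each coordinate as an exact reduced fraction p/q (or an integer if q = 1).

1. D_x = -9  [2·signedArea(DAC) = 0 ∩ DB · CA = -76]
2. D_y = -3  [2·signedArea(DAC) = 0 ∩ DB · CA = -76]
   → D = (-9, -3)

D = (-9, -3)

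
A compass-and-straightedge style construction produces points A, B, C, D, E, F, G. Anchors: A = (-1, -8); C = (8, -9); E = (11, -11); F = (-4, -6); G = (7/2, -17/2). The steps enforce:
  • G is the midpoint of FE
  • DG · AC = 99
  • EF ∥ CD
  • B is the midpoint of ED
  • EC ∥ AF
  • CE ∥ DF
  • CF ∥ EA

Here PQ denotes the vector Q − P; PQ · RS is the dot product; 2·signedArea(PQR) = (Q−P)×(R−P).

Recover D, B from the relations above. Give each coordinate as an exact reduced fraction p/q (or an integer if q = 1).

1. D_x = -7  [CE ∥ DF ∩ EF ∥ CD]
2. D_y = -4  [CE ∥ DF ∩ EF ∥ CD]
   → D = (-7, -4)
3. B_x = 2  [B is the midpoint of ED]
4. B_y = -15/2  [B is the midpoint of ED]
   → B = (2, -15/2)

B = (2, -15/2)
D = (-7, -4)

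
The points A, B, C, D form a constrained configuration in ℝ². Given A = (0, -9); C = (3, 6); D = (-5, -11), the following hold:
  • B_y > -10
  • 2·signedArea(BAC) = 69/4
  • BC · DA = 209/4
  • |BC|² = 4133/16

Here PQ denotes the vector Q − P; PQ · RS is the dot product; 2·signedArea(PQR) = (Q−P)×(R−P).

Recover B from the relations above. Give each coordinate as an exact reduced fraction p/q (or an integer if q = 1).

B = (-5/4, -19/2)

1. B_x = -5/4  [2·signedArea(BAC) = 69/4 ∩ BC · DA = 209/4]
2. B_y = -19/2  [2·signedArea(BAC) = 69/4 ∩ BC · DA = 209/4]
   → B = (-5/4, -19/2)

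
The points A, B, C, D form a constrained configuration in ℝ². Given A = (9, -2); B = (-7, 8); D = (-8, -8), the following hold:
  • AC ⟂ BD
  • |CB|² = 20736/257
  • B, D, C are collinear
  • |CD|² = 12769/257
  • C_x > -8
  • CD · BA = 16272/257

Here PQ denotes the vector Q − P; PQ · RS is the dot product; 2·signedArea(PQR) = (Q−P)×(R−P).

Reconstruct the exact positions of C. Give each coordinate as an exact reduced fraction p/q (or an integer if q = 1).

1. C_x = -1943/257  [B, D, C are collinear ∩ AC ⟂ BD]
2. C_y = -248/257  [B, D, C are collinear ∩ AC ⟂ BD]
   → C = (-1943/257, -248/257)

C = (-1943/257, -248/257)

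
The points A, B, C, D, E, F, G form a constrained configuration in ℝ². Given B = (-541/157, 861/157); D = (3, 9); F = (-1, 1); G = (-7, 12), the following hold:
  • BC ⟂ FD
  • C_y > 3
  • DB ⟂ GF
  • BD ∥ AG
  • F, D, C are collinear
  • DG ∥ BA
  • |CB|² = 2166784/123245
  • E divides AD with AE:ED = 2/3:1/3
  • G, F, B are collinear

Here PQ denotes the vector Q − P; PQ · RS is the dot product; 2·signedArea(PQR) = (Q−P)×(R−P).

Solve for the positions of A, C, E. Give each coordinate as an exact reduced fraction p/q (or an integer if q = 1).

1. A_x = -2111/157  [BD ∥ AG ∩ DG ∥ BA]
2. A_y = 1332/157  [BD ∥ AG ∩ DG ∥ BA]
   → A = (-2111/157, 1332/157)
3. C_x = 239/785  [F, D, C are collinear ∩ BC ⟂ FD]
4. C_y = 2833/785  [F, D, C are collinear ∩ BC ⟂ FD]
   → C = (239/785, 2833/785)
5. E_x = -1169/471  [E divides AD with AE:ED = 2/3:1/3]
6. E_y = 1386/157  [E divides AD with AE:ED = 2/3:1/3]
   → E = (-1169/471, 1386/157)

A = (-2111/157, 1332/157)
C = (239/785, 2833/785)
E = (-1169/471, 1386/157)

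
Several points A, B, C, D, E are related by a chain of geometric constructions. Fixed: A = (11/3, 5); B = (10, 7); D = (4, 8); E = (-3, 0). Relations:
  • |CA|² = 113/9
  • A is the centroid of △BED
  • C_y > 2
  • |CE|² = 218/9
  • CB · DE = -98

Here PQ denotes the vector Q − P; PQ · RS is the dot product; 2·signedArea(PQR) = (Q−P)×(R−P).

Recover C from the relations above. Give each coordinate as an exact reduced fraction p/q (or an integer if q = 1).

C = (4/3, 7/3)

1. C_x = 4/3  [line 7·x + 8·y + -28 = 0 ∩ |CA|² = 113/9]
2. C_y = 7/3  [line 7·x + 8·y + -28 = 0 ∩ |CA|² = 113/9]
   → C = (4/3, 7/3)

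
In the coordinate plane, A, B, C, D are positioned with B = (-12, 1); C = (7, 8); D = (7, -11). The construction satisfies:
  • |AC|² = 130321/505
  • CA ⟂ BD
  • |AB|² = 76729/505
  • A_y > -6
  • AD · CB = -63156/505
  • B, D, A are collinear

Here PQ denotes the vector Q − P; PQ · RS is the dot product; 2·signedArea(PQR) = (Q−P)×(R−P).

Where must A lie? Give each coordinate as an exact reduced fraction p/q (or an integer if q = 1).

1. A_x = -797/505  [B, D, A are collinear ∩ CA ⟂ BD]
2. A_y = -2819/505  [B, D, A are collinear ∩ CA ⟂ BD]
   → A = (-797/505, -2819/505)

A = (-797/505, -2819/505)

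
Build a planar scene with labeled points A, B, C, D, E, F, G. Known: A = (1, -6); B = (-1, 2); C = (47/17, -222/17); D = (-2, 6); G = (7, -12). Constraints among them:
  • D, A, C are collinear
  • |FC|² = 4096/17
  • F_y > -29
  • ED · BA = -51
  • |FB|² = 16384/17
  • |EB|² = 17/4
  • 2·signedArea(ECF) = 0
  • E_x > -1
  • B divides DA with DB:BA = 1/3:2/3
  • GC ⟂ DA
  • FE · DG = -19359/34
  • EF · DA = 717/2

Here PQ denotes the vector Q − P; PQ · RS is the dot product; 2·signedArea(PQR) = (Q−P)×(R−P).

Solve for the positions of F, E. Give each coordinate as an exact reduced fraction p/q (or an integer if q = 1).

1. E_x = -1/2  [line -2·x + 8·y + -1 = 0 ∩ |EB|² = 17/4]
2. E_y = 0  [line -2·x + 8·y + -1 = 0 ∩ |EB|² = 17/4]
   → E = (-1/2, 0)
3. F_x = 111/17  [FE · DG = -19359/34 ∩ 2·signedArea(ECF) = 0]
4. F_y = -478/17  [FE · DG = -19359/34 ∩ 2·signedArea(ECF) = 0]
   → F = (111/17, -478/17)

E = (-1/2, 0)
F = (111/17, -478/17)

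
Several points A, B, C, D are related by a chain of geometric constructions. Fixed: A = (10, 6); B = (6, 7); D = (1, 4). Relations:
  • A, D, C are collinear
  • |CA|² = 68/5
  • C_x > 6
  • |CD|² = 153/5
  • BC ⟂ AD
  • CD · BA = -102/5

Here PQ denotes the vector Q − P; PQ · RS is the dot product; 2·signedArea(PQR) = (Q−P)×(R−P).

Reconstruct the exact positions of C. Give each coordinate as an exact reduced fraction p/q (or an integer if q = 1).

C = (32/5, 26/5)

1. C_x = 32/5  [A, D, C are collinear ∩ BC ⟂ AD]
2. C_y = 26/5  [A, D, C are collinear ∩ BC ⟂ AD]
   → C = (32/5, 26/5)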